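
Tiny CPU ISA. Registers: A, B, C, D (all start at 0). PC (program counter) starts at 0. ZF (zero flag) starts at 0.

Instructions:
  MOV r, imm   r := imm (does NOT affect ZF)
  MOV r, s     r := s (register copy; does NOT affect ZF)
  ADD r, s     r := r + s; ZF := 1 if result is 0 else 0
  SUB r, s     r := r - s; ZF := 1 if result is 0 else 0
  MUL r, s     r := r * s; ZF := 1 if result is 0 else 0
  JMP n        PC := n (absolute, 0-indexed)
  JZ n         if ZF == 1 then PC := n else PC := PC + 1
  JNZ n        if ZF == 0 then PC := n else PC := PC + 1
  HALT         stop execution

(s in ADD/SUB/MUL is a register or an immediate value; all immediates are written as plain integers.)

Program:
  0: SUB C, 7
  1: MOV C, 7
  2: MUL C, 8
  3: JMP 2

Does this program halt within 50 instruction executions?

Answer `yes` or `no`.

Step 1: PC=0 exec 'SUB C, 7'. After: A=0 B=0 C=-7 D=0 ZF=0 PC=1
Step 2: PC=1 exec 'MOV C, 7'. After: A=0 B=0 C=7 D=0 ZF=0 PC=2
Step 3: PC=2 exec 'MUL C, 8'. After: A=0 B=0 C=56 D=0 ZF=0 PC=3
Step 4: PC=3 exec 'JMP 2'. After: A=0 B=0 C=56 D=0 ZF=0 PC=2
Step 5: PC=2 exec 'MUL C, 8'. After: A=0 B=0 C=448 D=0 ZF=0 PC=3
Step 6: PC=3 exec 'JMP 2'. After: A=0 B=0 C=448 D=0 ZF=0 PC=2
Step 7: PC=2 exec 'MUL C, 8'. After: A=0 B=0 C=3584 D=0 ZF=0 PC=3
Step 8: PC=3 exec 'JMP 2'. After: A=0 B=0 C=3584 D=0 ZF=0 PC=2
Step 9: PC=2 exec 'MUL C, 8'. After: A=0 B=0 C=28672 D=0 ZF=0 PC=3
Step 10: PC=3 exec 'JMP 2'. After: A=0 B=0 C=28672 D=0 ZF=0 PC=2
Step 11: PC=2 exec 'MUL C, 8'. After: A=0 B=0 C=229376 D=0 ZF=0 PC=3
Step 12: PC=3 exec 'JMP 2'. After: A=0 B=0 C=229376 D=0 ZF=0 PC=2
Step 13: PC=2 exec 'MUL C, 8'. After: A=0 B=0 C=1835008 D=0 ZF=0 PC=3
Step 14: PC=3 exec 'JMP 2'. After: A=0 B=0 C=1835008 D=0 ZF=0 PC=2
Step 15: PC=2 exec 'MUL C, 8'. After: A=0 B=0 C=14680064 D=0 ZF=0 PC=3
After 50 steps: not halted. PC revisits the same instructions with no path to HALT; will never halt.

Answer: no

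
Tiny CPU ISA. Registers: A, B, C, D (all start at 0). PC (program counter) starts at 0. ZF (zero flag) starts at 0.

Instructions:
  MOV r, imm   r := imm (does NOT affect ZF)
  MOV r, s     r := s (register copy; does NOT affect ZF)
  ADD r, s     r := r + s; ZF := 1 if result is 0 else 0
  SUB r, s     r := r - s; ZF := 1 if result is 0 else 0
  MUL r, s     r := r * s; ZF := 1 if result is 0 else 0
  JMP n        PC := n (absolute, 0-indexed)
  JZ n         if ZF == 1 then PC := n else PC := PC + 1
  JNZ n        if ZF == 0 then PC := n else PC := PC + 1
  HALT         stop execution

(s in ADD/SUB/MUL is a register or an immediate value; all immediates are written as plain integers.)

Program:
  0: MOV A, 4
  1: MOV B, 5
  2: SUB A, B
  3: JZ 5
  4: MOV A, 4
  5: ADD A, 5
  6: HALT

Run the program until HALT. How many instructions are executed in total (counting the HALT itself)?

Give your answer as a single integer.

Step 1: PC=0 exec 'MOV A, 4'. After: A=4 B=0 C=0 D=0 ZF=0 PC=1
Step 2: PC=1 exec 'MOV B, 5'. After: A=4 B=5 C=0 D=0 ZF=0 PC=2
Step 3: PC=2 exec 'SUB A, B'. After: A=-1 B=5 C=0 D=0 ZF=0 PC=3
Step 4: PC=3 exec 'JZ 5'. After: A=-1 B=5 C=0 D=0 ZF=0 PC=4
Step 5: PC=4 exec 'MOV A, 4'. After: A=4 B=5 C=0 D=0 ZF=0 PC=5
Step 6: PC=5 exec 'ADD A, 5'. After: A=9 B=5 C=0 D=0 ZF=0 PC=6
Step 7: PC=6 exec 'HALT'. After: A=9 B=5 C=0 D=0 ZF=0 PC=6 HALTED
Total instructions executed: 7

Answer: 7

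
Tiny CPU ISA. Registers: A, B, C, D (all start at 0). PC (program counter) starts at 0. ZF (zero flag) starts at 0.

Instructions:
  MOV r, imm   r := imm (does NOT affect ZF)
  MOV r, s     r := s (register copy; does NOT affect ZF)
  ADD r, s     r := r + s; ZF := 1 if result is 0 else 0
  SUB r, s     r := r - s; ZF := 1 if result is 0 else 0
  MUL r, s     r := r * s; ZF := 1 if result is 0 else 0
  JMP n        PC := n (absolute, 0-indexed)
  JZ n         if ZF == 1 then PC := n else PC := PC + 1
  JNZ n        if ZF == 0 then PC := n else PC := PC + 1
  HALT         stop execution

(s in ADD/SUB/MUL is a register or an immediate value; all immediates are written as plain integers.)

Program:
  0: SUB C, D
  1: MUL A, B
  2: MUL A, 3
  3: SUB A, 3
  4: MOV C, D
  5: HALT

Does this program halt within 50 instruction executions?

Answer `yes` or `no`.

Step 1: PC=0 exec 'SUB C, D'. After: A=0 B=0 C=0 D=0 ZF=1 PC=1
Step 2: PC=1 exec 'MUL A, B'. After: A=0 B=0 C=0 D=0 ZF=1 PC=2
Step 3: PC=2 exec 'MUL A, 3'. After: A=0 B=0 C=0 D=0 ZF=1 PC=3
Step 4: PC=3 exec 'SUB A, 3'. After: A=-3 B=0 C=0 D=0 ZF=0 PC=4
Step 5: PC=4 exec 'MOV C, D'. After: A=-3 B=0 C=0 D=0 ZF=0 PC=5
Step 6: PC=5 exec 'HALT'. After: A=-3 B=0 C=0 D=0 ZF=0 PC=5 HALTED

Answer: yes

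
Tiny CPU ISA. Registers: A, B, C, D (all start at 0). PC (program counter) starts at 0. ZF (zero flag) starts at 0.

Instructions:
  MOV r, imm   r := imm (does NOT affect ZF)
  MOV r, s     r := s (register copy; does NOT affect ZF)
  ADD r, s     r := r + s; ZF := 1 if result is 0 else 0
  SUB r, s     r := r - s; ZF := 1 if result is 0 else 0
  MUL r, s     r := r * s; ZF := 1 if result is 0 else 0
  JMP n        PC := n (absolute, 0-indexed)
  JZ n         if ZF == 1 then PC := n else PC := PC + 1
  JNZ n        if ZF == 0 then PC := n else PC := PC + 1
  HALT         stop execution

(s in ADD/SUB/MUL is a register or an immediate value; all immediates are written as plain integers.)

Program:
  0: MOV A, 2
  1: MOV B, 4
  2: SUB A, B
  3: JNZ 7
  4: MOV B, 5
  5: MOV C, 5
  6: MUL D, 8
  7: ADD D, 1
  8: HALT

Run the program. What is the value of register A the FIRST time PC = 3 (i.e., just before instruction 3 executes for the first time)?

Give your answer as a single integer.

Step 1: PC=0 exec 'MOV A, 2'. After: A=2 B=0 C=0 D=0 ZF=0 PC=1
Step 2: PC=1 exec 'MOV B, 4'. After: A=2 B=4 C=0 D=0 ZF=0 PC=2
Step 3: PC=2 exec 'SUB A, B'. After: A=-2 B=4 C=0 D=0 ZF=0 PC=3
First time PC=3: A=-2

-2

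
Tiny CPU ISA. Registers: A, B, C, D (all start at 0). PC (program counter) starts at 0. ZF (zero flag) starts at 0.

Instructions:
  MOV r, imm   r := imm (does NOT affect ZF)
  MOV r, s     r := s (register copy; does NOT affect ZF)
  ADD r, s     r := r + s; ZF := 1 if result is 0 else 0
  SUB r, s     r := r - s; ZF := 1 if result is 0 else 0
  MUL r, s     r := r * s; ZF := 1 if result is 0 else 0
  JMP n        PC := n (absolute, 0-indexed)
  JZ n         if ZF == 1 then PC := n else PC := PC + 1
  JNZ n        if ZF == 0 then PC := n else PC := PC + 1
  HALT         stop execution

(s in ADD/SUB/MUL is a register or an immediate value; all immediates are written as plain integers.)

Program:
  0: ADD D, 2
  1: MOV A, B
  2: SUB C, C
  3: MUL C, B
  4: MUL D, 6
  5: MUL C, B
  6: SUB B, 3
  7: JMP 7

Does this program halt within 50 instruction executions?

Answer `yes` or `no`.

Step 1: PC=0 exec 'ADD D, 2'. After: A=0 B=0 C=0 D=2 ZF=0 PC=1
Step 2: PC=1 exec 'MOV A, B'. After: A=0 B=0 C=0 D=2 ZF=0 PC=2
Step 3: PC=2 exec 'SUB C, C'. After: A=0 B=0 C=0 D=2 ZF=1 PC=3
Step 4: PC=3 exec 'MUL C, B'. After: A=0 B=0 C=0 D=2 ZF=1 PC=4
Step 5: PC=4 exec 'MUL D, 6'. After: A=0 B=0 C=0 D=12 ZF=0 PC=5
Step 6: PC=5 exec 'MUL C, B'. After: A=0 B=0 C=0 D=12 ZF=1 PC=6
Step 7: PC=6 exec 'SUB B, 3'. After: A=0 B=-3 C=0 D=12 ZF=0 PC=7
Step 8: PC=7 exec 'JMP 7'. After: A=0 B=-3 C=0 D=12 ZF=0 PC=7
State after step 8 equals state after step 7: the program is in a cycle of length 1 and will never halt.

Answer: no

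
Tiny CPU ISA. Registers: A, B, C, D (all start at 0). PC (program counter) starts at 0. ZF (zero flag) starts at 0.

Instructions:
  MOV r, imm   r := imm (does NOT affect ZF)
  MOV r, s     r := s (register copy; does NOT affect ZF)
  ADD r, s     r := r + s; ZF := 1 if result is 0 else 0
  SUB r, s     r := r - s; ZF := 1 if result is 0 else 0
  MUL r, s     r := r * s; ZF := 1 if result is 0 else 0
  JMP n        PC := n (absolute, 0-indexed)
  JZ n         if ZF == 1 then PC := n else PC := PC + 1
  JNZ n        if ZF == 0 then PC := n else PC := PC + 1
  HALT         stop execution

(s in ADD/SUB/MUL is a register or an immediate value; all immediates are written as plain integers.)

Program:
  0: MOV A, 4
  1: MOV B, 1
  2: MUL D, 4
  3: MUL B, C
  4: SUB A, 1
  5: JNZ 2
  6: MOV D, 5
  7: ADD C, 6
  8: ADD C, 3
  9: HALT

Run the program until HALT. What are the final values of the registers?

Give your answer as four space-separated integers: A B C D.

Step 1: PC=0 exec 'MOV A, 4'. After: A=4 B=0 C=0 D=0 ZF=0 PC=1
Step 2: PC=1 exec 'MOV B, 1'. After: A=4 B=1 C=0 D=0 ZF=0 PC=2
Step 3: PC=2 exec 'MUL D, 4'. After: A=4 B=1 C=0 D=0 ZF=1 PC=3
Step 4: PC=3 exec 'MUL B, C'. After: A=4 B=0 C=0 D=0 ZF=1 PC=4
Step 5: PC=4 exec 'SUB A, 1'. After: A=3 B=0 C=0 D=0 ZF=0 PC=5
Step 6: PC=5 exec 'JNZ 2'. After: A=3 B=0 C=0 D=0 ZF=0 PC=2
Step 7: PC=2 exec 'MUL D, 4'. After: A=3 B=0 C=0 D=0 ZF=1 PC=3
Step 8: PC=3 exec 'MUL B, C'. After: A=3 B=0 C=0 D=0 ZF=1 PC=4
Step 9: PC=4 exec 'SUB A, 1'. After: A=2 B=0 C=0 D=0 ZF=0 PC=5
Step 10: PC=5 exec 'JNZ 2'. After: A=2 B=0 C=0 D=0 ZF=0 PC=2
Step 11: PC=2 exec 'MUL D, 4'. After: A=2 B=0 C=0 D=0 ZF=1 PC=3
Step 12: PC=3 exec 'MUL B, C'. After: A=2 B=0 C=0 D=0 ZF=1 PC=4
Step 13: PC=4 exec 'SUB A, 1'. After: A=1 B=0 C=0 D=0 ZF=0 PC=5
Step 14: PC=5 exec 'JNZ 2'. After: A=1 B=0 C=0 D=0 ZF=0 PC=2
Step 15: PC=2 exec 'MUL D, 4'. After: A=1 B=0 C=0 D=0 ZF=1 PC=3
Step 16: PC=3 exec 'MUL B, C'. After: A=1 B=0 C=0 D=0 ZF=1 PC=4
Step 17: PC=4 exec 'SUB A, 1'. After: A=0 B=0 C=0 D=0 ZF=1 PC=5
Step 18: PC=5 exec 'JNZ 2'. After: A=0 B=0 C=0 D=0 ZF=1 PC=6
Step 19: PC=6 exec 'MOV D, 5'. After: A=0 B=0 C=0 D=5 ZF=1 PC=7
Step 20: PC=7 exec 'ADD C, 6'. After: A=0 B=0 C=6 D=5 ZF=0 PC=8
Step 21: PC=8 exec 'ADD C, 3'. After: A=0 B=0 C=9 D=5 ZF=0 PC=9
Step 22: PC=9 exec 'HALT'. After: A=0 B=0 C=9 D=5 ZF=0 PC=9 HALTED

Answer: 0 0 9 5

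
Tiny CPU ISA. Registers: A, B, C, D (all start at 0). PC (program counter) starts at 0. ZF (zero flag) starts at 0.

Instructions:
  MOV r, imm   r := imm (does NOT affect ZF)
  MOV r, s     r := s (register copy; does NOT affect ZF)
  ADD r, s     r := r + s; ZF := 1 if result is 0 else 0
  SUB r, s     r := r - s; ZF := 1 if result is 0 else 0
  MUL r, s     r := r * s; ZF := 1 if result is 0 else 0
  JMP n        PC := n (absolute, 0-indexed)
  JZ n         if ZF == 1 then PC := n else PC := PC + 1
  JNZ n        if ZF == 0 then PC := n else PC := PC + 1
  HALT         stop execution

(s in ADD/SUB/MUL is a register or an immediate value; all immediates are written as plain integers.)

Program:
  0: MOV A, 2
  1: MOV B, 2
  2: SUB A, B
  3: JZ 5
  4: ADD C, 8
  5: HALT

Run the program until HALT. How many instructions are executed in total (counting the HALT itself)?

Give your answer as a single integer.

Step 1: PC=0 exec 'MOV A, 2'. After: A=2 B=0 C=0 D=0 ZF=0 PC=1
Step 2: PC=1 exec 'MOV B, 2'. After: A=2 B=2 C=0 D=0 ZF=0 PC=2
Step 3: PC=2 exec 'SUB A, B'. After: A=0 B=2 C=0 D=0 ZF=1 PC=3
Step 4: PC=3 exec 'JZ 5'. After: A=0 B=2 C=0 D=0 ZF=1 PC=5
Step 5: PC=5 exec 'HALT'. After: A=0 B=2 C=0 D=0 ZF=1 PC=5 HALTED
Total instructions executed: 5

Answer: 5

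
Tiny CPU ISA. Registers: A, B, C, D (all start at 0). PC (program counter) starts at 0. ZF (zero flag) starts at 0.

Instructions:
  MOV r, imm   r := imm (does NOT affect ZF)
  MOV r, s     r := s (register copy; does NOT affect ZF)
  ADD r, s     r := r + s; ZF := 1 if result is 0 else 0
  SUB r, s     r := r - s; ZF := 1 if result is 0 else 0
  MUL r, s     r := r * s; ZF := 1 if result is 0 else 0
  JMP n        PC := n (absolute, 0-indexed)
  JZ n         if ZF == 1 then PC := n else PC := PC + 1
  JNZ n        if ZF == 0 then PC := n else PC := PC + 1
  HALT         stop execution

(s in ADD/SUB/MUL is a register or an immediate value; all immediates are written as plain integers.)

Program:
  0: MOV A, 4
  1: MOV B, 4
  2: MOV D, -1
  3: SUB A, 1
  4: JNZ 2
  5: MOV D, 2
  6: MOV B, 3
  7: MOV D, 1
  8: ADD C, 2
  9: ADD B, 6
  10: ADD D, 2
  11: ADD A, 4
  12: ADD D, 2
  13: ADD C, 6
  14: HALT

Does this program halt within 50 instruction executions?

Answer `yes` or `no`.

Answer: yes

Derivation:
Step 1: PC=0 exec 'MOV A, 4'. After: A=4 B=0 C=0 D=0 ZF=0 PC=1
Step 2: PC=1 exec 'MOV B, 4'. After: A=4 B=4 C=0 D=0 ZF=0 PC=2
Step 3: PC=2 exec 'MOV D, -1'. After: A=4 B=4 C=0 D=-1 ZF=0 PC=3
Step 4: PC=3 exec 'SUB A, 1'. After: A=3 B=4 C=0 D=-1 ZF=0 PC=4
Step 5: PC=4 exec 'JNZ 2'. After: A=3 B=4 C=0 D=-1 ZF=0 PC=2
Step 6: PC=2 exec 'MOV D, -1'. After: A=3 B=4 C=0 D=-1 ZF=0 PC=3
Step 7: PC=3 exec 'SUB A, 1'. After: A=2 B=4 C=0 D=-1 ZF=0 PC=4
Step 8: PC=4 exec 'JNZ 2'. After: A=2 B=4 C=0 D=-1 ZF=0 PC=2
Step 9: PC=2 exec 'MOV D, -1'. After: A=2 B=4 C=0 D=-1 ZF=0 PC=3
Step 10: PC=3 exec 'SUB A, 1'. After: A=1 B=4 C=0 D=-1 ZF=0 PC=4
Step 11: PC=4 exec 'JNZ 2'. After: A=1 B=4 C=0 D=-1 ZF=0 PC=2
Step 12: PC=2 exec 'MOV D, -1'. After: A=1 B=4 C=0 D=-1 ZF=0 PC=3
Step 13: PC=3 exec 'SUB A, 1'. After: A=0 B=4 C=0 D=-1 ZF=1 PC=4
Step 14: PC=4 exec 'JNZ 2'. After: A=0 B=4 C=0 D=-1 ZF=1 PC=5
Step 15: PC=5 exec 'MOV D, 2'. After: A=0 B=4 C=0 D=2 ZF=1 PC=6
Step 16: PC=6 exec 'MOV B, 3'. After: A=0 B=3 C=0 D=2 ZF=1 PC=7
Step 17: PC=7 exec 'MOV D, 1'. After: A=0 B=3 C=0 D=1 ZF=1 PC=8
Step 18: PC=8 exec 'ADD C, 2'. After: A=0 B=3 C=2 D=1 ZF=0 PC=9
Step 19: PC=9 exec 'ADD B, 6'. After: A=0 B=9 C=2 D=1 ZF=0 PC=10
Step 20: PC=10 exec 'ADD D, 2'. After: A=0 B=9 C=2 D=3 ZF=0 PC=11
Step 21: PC=11 exec 'ADD A, 4'. After: A=4 B=9 C=2 D=3 ZF=0 PC=12
Step 22: PC=12 exec 'ADD D, 2'. After: A=4 B=9 C=2 D=5 ZF=0 PC=13
Step 23: PC=13 exec 'ADD C, 6'. After: A=4 B=9 C=8 D=5 ZF=0 PC=14
Step 24: PC=14 exec 'HALT'. After: A=4 B=9 C=8 D=5 ZF=0 PC=14 HALTED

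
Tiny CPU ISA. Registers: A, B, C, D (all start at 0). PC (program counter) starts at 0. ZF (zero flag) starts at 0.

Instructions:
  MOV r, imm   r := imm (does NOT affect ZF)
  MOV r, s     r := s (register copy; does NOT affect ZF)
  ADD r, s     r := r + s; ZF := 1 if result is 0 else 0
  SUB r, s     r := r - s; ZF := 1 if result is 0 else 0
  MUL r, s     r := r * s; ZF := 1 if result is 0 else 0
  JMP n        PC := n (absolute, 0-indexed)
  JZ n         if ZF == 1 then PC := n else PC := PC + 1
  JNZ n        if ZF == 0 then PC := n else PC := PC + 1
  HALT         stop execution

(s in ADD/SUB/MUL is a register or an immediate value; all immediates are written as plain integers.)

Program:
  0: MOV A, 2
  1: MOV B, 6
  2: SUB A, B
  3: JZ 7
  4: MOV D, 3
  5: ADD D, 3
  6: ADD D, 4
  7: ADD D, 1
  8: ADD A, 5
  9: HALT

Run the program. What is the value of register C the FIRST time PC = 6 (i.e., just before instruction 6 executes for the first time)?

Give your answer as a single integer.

Step 1: PC=0 exec 'MOV A, 2'. After: A=2 B=0 C=0 D=0 ZF=0 PC=1
Step 2: PC=1 exec 'MOV B, 6'. After: A=2 B=6 C=0 D=0 ZF=0 PC=2
Step 3: PC=2 exec 'SUB A, B'. After: A=-4 B=6 C=0 D=0 ZF=0 PC=3
Step 4: PC=3 exec 'JZ 7'. After: A=-4 B=6 C=0 D=0 ZF=0 PC=4
Step 5: PC=4 exec 'MOV D, 3'. After: A=-4 B=6 C=0 D=3 ZF=0 PC=5
Step 6: PC=5 exec 'ADD D, 3'. After: A=-4 B=6 C=0 D=6 ZF=0 PC=6
First time PC=6: C=0

0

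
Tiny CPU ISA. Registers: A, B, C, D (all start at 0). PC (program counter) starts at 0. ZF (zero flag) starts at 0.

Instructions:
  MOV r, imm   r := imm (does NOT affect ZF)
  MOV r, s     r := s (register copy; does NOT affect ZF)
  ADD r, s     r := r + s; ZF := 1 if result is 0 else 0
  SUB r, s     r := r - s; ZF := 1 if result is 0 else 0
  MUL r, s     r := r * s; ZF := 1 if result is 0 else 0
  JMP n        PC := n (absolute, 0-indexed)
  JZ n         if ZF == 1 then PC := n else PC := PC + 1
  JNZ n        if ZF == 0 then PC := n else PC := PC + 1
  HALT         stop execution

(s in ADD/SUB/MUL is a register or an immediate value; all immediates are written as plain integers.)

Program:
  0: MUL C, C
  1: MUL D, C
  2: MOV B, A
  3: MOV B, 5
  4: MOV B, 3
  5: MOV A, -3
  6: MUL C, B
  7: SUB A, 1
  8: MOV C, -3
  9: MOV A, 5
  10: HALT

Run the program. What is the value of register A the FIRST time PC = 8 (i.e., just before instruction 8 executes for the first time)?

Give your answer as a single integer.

Step 1: PC=0 exec 'MUL C, C'. After: A=0 B=0 C=0 D=0 ZF=1 PC=1
Step 2: PC=1 exec 'MUL D, C'. After: A=0 B=0 C=0 D=0 ZF=1 PC=2
Step 3: PC=2 exec 'MOV B, A'. After: A=0 B=0 C=0 D=0 ZF=1 PC=3
Step 4: PC=3 exec 'MOV B, 5'. After: A=0 B=5 C=0 D=0 ZF=1 PC=4
Step 5: PC=4 exec 'MOV B, 3'. After: A=0 B=3 C=0 D=0 ZF=1 PC=5
Step 6: PC=5 exec 'MOV A, -3'. After: A=-3 B=3 C=0 D=0 ZF=1 PC=6
Step 7: PC=6 exec 'MUL C, B'. After: A=-3 B=3 C=0 D=0 ZF=1 PC=7
Step 8: PC=7 exec 'SUB A, 1'. After: A=-4 B=3 C=0 D=0 ZF=0 PC=8
First time PC=8: A=-4

-4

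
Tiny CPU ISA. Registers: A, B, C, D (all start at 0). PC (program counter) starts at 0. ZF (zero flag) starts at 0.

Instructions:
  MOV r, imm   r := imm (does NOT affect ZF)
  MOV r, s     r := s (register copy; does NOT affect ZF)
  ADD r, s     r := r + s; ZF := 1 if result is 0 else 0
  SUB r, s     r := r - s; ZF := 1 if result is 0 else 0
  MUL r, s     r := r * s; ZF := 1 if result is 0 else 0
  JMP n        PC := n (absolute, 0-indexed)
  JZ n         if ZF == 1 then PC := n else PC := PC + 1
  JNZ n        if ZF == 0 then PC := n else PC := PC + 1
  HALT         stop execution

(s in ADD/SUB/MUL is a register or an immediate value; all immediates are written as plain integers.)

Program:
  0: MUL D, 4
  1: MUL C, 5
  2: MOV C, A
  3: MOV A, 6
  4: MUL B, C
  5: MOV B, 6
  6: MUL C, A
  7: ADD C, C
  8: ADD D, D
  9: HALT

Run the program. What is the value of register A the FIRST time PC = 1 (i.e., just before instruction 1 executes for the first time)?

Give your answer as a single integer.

Step 1: PC=0 exec 'MUL D, 4'. After: A=0 B=0 C=0 D=0 ZF=1 PC=1
First time PC=1: A=0

0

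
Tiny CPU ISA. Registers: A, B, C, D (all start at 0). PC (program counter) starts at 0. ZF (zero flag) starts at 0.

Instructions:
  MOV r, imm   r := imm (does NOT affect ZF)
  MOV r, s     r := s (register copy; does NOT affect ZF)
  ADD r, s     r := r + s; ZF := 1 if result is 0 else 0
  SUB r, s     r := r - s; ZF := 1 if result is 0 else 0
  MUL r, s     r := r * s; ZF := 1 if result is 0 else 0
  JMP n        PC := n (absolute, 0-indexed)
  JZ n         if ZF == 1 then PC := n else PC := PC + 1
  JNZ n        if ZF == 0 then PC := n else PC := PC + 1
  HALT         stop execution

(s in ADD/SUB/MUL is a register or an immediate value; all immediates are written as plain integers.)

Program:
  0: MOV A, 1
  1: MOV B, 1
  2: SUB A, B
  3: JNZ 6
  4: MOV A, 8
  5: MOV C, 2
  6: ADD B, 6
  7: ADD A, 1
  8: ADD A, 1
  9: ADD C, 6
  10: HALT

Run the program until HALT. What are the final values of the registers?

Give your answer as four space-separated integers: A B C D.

Answer: 10 7 8 0

Derivation:
Step 1: PC=0 exec 'MOV A, 1'. After: A=1 B=0 C=0 D=0 ZF=0 PC=1
Step 2: PC=1 exec 'MOV B, 1'. After: A=1 B=1 C=0 D=0 ZF=0 PC=2
Step 3: PC=2 exec 'SUB A, B'. After: A=0 B=1 C=0 D=0 ZF=1 PC=3
Step 4: PC=3 exec 'JNZ 6'. After: A=0 B=1 C=0 D=0 ZF=1 PC=4
Step 5: PC=4 exec 'MOV A, 8'. After: A=8 B=1 C=0 D=0 ZF=1 PC=5
Step 6: PC=5 exec 'MOV C, 2'. After: A=8 B=1 C=2 D=0 ZF=1 PC=6
Step 7: PC=6 exec 'ADD B, 6'. After: A=8 B=7 C=2 D=0 ZF=0 PC=7
Step 8: PC=7 exec 'ADD A, 1'. After: A=9 B=7 C=2 D=0 ZF=0 PC=8
Step 9: PC=8 exec 'ADD A, 1'. After: A=10 B=7 C=2 D=0 ZF=0 PC=9
Step 10: PC=9 exec 'ADD C, 6'. After: A=10 B=7 C=8 D=0 ZF=0 PC=10
Step 11: PC=10 exec 'HALT'. After: A=10 B=7 C=8 D=0 ZF=0 PC=10 HALTED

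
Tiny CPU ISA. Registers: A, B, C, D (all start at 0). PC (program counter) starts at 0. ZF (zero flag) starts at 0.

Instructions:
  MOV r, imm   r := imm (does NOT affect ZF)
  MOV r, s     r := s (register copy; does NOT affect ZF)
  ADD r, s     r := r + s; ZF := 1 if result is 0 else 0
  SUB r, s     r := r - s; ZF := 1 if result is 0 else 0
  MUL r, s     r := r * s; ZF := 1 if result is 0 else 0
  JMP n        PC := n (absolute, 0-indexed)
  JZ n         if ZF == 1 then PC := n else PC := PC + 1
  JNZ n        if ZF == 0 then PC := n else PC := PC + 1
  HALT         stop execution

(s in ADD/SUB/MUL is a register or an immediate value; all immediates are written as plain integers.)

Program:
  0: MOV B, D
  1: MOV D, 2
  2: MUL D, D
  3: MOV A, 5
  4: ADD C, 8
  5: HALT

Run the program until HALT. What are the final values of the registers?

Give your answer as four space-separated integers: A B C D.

Step 1: PC=0 exec 'MOV B, D'. After: A=0 B=0 C=0 D=0 ZF=0 PC=1
Step 2: PC=1 exec 'MOV D, 2'. After: A=0 B=0 C=0 D=2 ZF=0 PC=2
Step 3: PC=2 exec 'MUL D, D'. After: A=0 B=0 C=0 D=4 ZF=0 PC=3
Step 4: PC=3 exec 'MOV A, 5'. After: A=5 B=0 C=0 D=4 ZF=0 PC=4
Step 5: PC=4 exec 'ADD C, 8'. After: A=5 B=0 C=8 D=4 ZF=0 PC=5
Step 6: PC=5 exec 'HALT'. After: A=5 B=0 C=8 D=4 ZF=0 PC=5 HALTED

Answer: 5 0 8 4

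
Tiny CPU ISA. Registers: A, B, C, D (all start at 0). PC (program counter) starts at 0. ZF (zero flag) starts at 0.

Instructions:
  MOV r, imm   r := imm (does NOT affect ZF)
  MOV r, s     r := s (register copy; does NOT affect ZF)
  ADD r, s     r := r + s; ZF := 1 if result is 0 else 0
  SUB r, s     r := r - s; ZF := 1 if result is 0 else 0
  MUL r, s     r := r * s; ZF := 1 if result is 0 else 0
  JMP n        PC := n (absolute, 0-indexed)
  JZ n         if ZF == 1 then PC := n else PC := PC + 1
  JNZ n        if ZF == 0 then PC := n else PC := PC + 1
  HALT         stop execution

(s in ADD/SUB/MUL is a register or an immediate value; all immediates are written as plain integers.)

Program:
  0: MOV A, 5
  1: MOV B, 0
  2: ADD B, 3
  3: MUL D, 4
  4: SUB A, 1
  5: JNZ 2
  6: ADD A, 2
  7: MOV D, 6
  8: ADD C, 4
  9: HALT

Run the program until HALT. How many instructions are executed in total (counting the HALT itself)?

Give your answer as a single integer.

Answer: 26

Derivation:
Step 1: PC=0 exec 'MOV A, 5'. After: A=5 B=0 C=0 D=0 ZF=0 PC=1
Step 2: PC=1 exec 'MOV B, 0'. After: A=5 B=0 C=0 D=0 ZF=0 PC=2
Step 3: PC=2 exec 'ADD B, 3'. After: A=5 B=3 C=0 D=0 ZF=0 PC=3
Step 4: PC=3 exec 'MUL D, 4'. After: A=5 B=3 C=0 D=0 ZF=1 PC=4
Step 5: PC=4 exec 'SUB A, 1'. After: A=4 B=3 C=0 D=0 ZF=0 PC=5
Step 6: PC=5 exec 'JNZ 2'. After: A=4 B=3 C=0 D=0 ZF=0 PC=2
Step 7: PC=2 exec 'ADD B, 3'. After: A=4 B=6 C=0 D=0 ZF=0 PC=3
Step 8: PC=3 exec 'MUL D, 4'. After: A=4 B=6 C=0 D=0 ZF=1 PC=4
Step 9: PC=4 exec 'SUB A, 1'. After: A=3 B=6 C=0 D=0 ZF=0 PC=5
Step 10: PC=5 exec 'JNZ 2'. After: A=3 B=6 C=0 D=0 ZF=0 PC=2
Step 11: PC=2 exec 'ADD B, 3'. After: A=3 B=9 C=0 D=0 ZF=0 PC=3
Step 12: PC=3 exec 'MUL D, 4'. After: A=3 B=9 C=0 D=0 ZF=1 PC=4
Step 13: PC=4 exec 'SUB A, 1'. After: A=2 B=9 C=0 D=0 ZF=0 PC=5
Step 14: PC=5 exec 'JNZ 2'. After: A=2 B=9 C=0 D=0 ZF=0 PC=2
Step 15: PC=2 exec 'ADD B, 3'. After: A=2 B=12 C=0 D=0 ZF=0 PC=3
Step 16: PC=3 exec 'MUL D, 4'. After: A=2 B=12 C=0 D=0 ZF=1 PC=4
Step 17: PC=4 exec 'SUB A, 1'. After: A=1 B=12 C=0 D=0 ZF=0 PC=5
Step 18: PC=5 exec 'JNZ 2'. After: A=1 B=12 C=0 D=0 ZF=0 PC=2
Step 19: PC=2 exec 'ADD B, 3'. After: A=1 B=15 C=0 D=0 ZF=0 PC=3
Step 20: PC=3 exec 'MUL D, 4'. After: A=1 B=15 C=0 D=0 ZF=1 PC=4
Step 21: PC=4 exec 'SUB A, 1'. After: A=0 B=15 C=0 D=0 ZF=1 PC=5
Step 22: PC=5 exec 'JNZ 2'. After: A=0 B=15 C=0 D=0 ZF=1 PC=6
Step 23: PC=6 exec 'ADD A, 2'. After: A=2 B=15 C=0 D=0 ZF=0 PC=7
Step 24: PC=7 exec 'MOV D, 6'. After: A=2 B=15 C=0 D=6 ZF=0 PC=8
Step 25: PC=8 exec 'ADD C, 4'. After: A=2 B=15 C=4 D=6 ZF=0 PC=9
Step 26: PC=9 exec 'HALT'. After: A=2 B=15 C=4 D=6 ZF=0 PC=9 HALTED
Total instructions executed: 26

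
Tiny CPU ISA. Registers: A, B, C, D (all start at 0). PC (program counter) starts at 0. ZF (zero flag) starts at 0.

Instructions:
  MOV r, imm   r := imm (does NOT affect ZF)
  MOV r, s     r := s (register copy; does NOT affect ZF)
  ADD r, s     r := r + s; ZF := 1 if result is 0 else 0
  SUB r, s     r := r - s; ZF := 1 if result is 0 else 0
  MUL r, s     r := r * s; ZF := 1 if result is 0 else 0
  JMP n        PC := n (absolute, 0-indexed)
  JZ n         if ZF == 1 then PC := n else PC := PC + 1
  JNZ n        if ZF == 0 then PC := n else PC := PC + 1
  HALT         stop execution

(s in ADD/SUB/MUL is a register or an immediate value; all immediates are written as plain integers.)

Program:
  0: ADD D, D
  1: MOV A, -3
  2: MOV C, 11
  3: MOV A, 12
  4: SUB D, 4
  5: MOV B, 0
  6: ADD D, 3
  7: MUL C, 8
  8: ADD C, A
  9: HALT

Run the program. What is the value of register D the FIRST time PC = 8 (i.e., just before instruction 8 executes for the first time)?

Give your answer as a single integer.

Step 1: PC=0 exec 'ADD D, D'. After: A=0 B=0 C=0 D=0 ZF=1 PC=1
Step 2: PC=1 exec 'MOV A, -3'. After: A=-3 B=0 C=0 D=0 ZF=1 PC=2
Step 3: PC=2 exec 'MOV C, 11'. After: A=-3 B=0 C=11 D=0 ZF=1 PC=3
Step 4: PC=3 exec 'MOV A, 12'. After: A=12 B=0 C=11 D=0 ZF=1 PC=4
Step 5: PC=4 exec 'SUB D, 4'. After: A=12 B=0 C=11 D=-4 ZF=0 PC=5
Step 6: PC=5 exec 'MOV B, 0'. After: A=12 B=0 C=11 D=-4 ZF=0 PC=6
Step 7: PC=6 exec 'ADD D, 3'. After: A=12 B=0 C=11 D=-1 ZF=0 PC=7
Step 8: PC=7 exec 'MUL C, 8'. After: A=12 B=0 C=88 D=-1 ZF=0 PC=8
First time PC=8: D=-1

-1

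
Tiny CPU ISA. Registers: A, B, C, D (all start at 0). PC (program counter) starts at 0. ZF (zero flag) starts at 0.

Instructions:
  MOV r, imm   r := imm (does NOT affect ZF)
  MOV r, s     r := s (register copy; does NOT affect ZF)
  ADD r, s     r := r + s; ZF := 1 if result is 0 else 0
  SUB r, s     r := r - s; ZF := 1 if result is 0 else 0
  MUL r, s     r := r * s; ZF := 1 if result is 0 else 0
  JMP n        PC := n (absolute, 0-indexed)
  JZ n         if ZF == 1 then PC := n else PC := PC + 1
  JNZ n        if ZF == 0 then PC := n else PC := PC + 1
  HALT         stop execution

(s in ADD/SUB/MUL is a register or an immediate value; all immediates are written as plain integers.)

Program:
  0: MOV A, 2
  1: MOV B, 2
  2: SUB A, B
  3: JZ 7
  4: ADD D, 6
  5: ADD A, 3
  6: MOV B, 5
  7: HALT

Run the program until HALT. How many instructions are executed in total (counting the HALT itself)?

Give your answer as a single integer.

Step 1: PC=0 exec 'MOV A, 2'. After: A=2 B=0 C=0 D=0 ZF=0 PC=1
Step 2: PC=1 exec 'MOV B, 2'. After: A=2 B=2 C=0 D=0 ZF=0 PC=2
Step 3: PC=2 exec 'SUB A, B'. After: A=0 B=2 C=0 D=0 ZF=1 PC=3
Step 4: PC=3 exec 'JZ 7'. After: A=0 B=2 C=0 D=0 ZF=1 PC=7
Step 5: PC=7 exec 'HALT'. After: A=0 B=2 C=0 D=0 ZF=1 PC=7 HALTED
Total instructions executed: 5

Answer: 5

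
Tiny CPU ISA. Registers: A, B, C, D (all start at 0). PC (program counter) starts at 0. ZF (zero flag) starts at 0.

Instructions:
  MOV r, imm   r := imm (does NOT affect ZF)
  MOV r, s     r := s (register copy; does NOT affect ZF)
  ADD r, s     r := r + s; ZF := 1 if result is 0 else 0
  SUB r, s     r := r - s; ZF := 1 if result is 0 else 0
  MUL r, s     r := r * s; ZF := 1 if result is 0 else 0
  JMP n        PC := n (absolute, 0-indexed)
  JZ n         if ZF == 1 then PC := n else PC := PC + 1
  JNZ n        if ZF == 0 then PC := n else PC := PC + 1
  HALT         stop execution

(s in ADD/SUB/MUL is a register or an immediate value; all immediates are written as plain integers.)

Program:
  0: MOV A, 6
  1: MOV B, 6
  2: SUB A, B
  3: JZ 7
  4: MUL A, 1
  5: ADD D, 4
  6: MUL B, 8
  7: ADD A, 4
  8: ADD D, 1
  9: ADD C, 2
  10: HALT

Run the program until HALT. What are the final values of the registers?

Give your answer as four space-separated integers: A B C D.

Answer: 4 6 2 1

Derivation:
Step 1: PC=0 exec 'MOV A, 6'. After: A=6 B=0 C=0 D=0 ZF=0 PC=1
Step 2: PC=1 exec 'MOV B, 6'. After: A=6 B=6 C=0 D=0 ZF=0 PC=2
Step 3: PC=2 exec 'SUB A, B'. After: A=0 B=6 C=0 D=0 ZF=1 PC=3
Step 4: PC=3 exec 'JZ 7'. After: A=0 B=6 C=0 D=0 ZF=1 PC=7
Step 5: PC=7 exec 'ADD A, 4'. After: A=4 B=6 C=0 D=0 ZF=0 PC=8
Step 6: PC=8 exec 'ADD D, 1'. After: A=4 B=6 C=0 D=1 ZF=0 PC=9
Step 7: PC=9 exec 'ADD C, 2'. After: A=4 B=6 C=2 D=1 ZF=0 PC=10
Step 8: PC=10 exec 'HALT'. After: A=4 B=6 C=2 D=1 ZF=0 PC=10 HALTED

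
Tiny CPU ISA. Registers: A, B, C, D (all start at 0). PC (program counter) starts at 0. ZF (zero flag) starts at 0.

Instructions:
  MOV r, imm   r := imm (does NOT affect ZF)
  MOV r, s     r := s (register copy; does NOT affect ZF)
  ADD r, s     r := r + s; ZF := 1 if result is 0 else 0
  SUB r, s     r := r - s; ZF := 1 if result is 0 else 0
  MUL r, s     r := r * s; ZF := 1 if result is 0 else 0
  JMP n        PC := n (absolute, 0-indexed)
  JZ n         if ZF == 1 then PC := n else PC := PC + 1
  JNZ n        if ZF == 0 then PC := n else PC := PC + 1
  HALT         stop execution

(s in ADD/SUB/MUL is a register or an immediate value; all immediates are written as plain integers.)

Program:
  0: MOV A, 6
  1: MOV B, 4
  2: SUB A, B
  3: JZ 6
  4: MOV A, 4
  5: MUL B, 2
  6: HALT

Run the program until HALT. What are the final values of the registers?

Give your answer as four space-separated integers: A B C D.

Answer: 4 8 0 0

Derivation:
Step 1: PC=0 exec 'MOV A, 6'. After: A=6 B=0 C=0 D=0 ZF=0 PC=1
Step 2: PC=1 exec 'MOV B, 4'. After: A=6 B=4 C=0 D=0 ZF=0 PC=2
Step 3: PC=2 exec 'SUB A, B'. After: A=2 B=4 C=0 D=0 ZF=0 PC=3
Step 4: PC=3 exec 'JZ 6'. After: A=2 B=4 C=0 D=0 ZF=0 PC=4
Step 5: PC=4 exec 'MOV A, 4'. After: A=4 B=4 C=0 D=0 ZF=0 PC=5
Step 6: PC=5 exec 'MUL B, 2'. After: A=4 B=8 C=0 D=0 ZF=0 PC=6
Step 7: PC=6 exec 'HALT'. After: A=4 B=8 C=0 D=0 ZF=0 PC=6 HALTED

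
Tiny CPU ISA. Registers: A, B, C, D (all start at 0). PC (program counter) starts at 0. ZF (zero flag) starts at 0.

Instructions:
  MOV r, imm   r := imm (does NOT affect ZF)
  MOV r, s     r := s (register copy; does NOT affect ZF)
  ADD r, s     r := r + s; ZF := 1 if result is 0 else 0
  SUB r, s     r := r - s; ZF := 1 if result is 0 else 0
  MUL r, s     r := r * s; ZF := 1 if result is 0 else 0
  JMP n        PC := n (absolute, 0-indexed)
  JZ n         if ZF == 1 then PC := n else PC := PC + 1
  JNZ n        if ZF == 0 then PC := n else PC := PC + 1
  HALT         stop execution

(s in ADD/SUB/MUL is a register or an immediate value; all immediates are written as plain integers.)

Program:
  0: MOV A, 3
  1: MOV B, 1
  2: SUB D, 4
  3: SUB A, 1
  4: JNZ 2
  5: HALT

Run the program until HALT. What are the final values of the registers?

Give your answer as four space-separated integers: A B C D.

Answer: 0 1 0 -12

Derivation:
Step 1: PC=0 exec 'MOV A, 3'. After: A=3 B=0 C=0 D=0 ZF=0 PC=1
Step 2: PC=1 exec 'MOV B, 1'. After: A=3 B=1 C=0 D=0 ZF=0 PC=2
Step 3: PC=2 exec 'SUB D, 4'. After: A=3 B=1 C=0 D=-4 ZF=0 PC=3
Step 4: PC=3 exec 'SUB A, 1'. After: A=2 B=1 C=0 D=-4 ZF=0 PC=4
Step 5: PC=4 exec 'JNZ 2'. After: A=2 B=1 C=0 D=-4 ZF=0 PC=2
Step 6: PC=2 exec 'SUB D, 4'. After: A=2 B=1 C=0 D=-8 ZF=0 PC=3
Step 7: PC=3 exec 'SUB A, 1'. After: A=1 B=1 C=0 D=-8 ZF=0 PC=4
Step 8: PC=4 exec 'JNZ 2'. After: A=1 B=1 C=0 D=-8 ZF=0 PC=2
Step 9: PC=2 exec 'SUB D, 4'. After: A=1 B=1 C=0 D=-12 ZF=0 PC=3
Step 10: PC=3 exec 'SUB A, 1'. After: A=0 B=1 C=0 D=-12 ZF=1 PC=4
Step 11: PC=4 exec 'JNZ 2'. After: A=0 B=1 C=0 D=-12 ZF=1 PC=5
Step 12: PC=5 exec 'HALT'. After: A=0 B=1 C=0 D=-12 ZF=1 PC=5 HALTED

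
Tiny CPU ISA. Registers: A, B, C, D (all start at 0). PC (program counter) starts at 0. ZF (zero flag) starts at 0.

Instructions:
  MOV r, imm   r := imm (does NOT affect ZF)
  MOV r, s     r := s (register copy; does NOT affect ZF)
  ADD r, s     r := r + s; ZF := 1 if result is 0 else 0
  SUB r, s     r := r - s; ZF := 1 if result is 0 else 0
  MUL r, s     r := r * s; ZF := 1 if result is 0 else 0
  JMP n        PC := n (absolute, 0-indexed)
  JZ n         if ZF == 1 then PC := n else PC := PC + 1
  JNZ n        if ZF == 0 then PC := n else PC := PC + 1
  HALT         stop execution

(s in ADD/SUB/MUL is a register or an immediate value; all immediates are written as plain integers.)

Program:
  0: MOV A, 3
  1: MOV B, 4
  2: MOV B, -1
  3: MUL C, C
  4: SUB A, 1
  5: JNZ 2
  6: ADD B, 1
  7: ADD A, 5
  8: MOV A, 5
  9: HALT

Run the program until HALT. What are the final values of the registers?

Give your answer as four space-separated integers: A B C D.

Answer: 5 0 0 0

Derivation:
Step 1: PC=0 exec 'MOV A, 3'. After: A=3 B=0 C=0 D=0 ZF=0 PC=1
Step 2: PC=1 exec 'MOV B, 4'. After: A=3 B=4 C=0 D=0 ZF=0 PC=2
Step 3: PC=2 exec 'MOV B, -1'. After: A=3 B=-1 C=0 D=0 ZF=0 PC=3
Step 4: PC=3 exec 'MUL C, C'. After: A=3 B=-1 C=0 D=0 ZF=1 PC=4
Step 5: PC=4 exec 'SUB A, 1'. After: A=2 B=-1 C=0 D=0 ZF=0 PC=5
Step 6: PC=5 exec 'JNZ 2'. After: A=2 B=-1 C=0 D=0 ZF=0 PC=2
Step 7: PC=2 exec 'MOV B, -1'. After: A=2 B=-1 C=0 D=0 ZF=0 PC=3
Step 8: PC=3 exec 'MUL C, C'. After: A=2 B=-1 C=0 D=0 ZF=1 PC=4
Step 9: PC=4 exec 'SUB A, 1'. After: A=1 B=-1 C=0 D=0 ZF=0 PC=5
Step 10: PC=5 exec 'JNZ 2'. After: A=1 B=-1 C=0 D=0 ZF=0 PC=2
Step 11: PC=2 exec 'MOV B, -1'. After: A=1 B=-1 C=0 D=0 ZF=0 PC=3
Step 12: PC=3 exec 'MUL C, C'. After: A=1 B=-1 C=0 D=0 ZF=1 PC=4
Step 13: PC=4 exec 'SUB A, 1'. After: A=0 B=-1 C=0 D=0 ZF=1 PC=5
Step 14: PC=5 exec 'JNZ 2'. After: A=0 B=-1 C=0 D=0 ZF=1 PC=6
Step 15: PC=6 exec 'ADD B, 1'. After: A=0 B=0 C=0 D=0 ZF=1 PC=7
Step 16: PC=7 exec 'ADD A, 5'. After: A=5 B=0 C=0 D=0 ZF=0 PC=8
Step 17: PC=8 exec 'MOV A, 5'. After: A=5 B=0 C=0 D=0 ZF=0 PC=9
Step 18: PC=9 exec 'HALT'. After: A=5 B=0 C=0 D=0 ZF=0 PC=9 HALTED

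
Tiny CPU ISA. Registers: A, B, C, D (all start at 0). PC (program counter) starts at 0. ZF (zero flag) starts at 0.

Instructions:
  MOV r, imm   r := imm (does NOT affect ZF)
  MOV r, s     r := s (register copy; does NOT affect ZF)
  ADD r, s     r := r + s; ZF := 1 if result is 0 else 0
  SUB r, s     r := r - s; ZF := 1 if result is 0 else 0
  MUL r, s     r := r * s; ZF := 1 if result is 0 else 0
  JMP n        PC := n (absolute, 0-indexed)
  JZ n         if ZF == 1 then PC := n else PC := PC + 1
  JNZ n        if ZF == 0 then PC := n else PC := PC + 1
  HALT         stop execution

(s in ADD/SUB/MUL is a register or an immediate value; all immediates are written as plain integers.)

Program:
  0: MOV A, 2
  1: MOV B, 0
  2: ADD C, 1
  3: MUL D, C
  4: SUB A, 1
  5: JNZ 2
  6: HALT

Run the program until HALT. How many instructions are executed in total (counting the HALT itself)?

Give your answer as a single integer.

Step 1: PC=0 exec 'MOV A, 2'. After: A=2 B=0 C=0 D=0 ZF=0 PC=1
Step 2: PC=1 exec 'MOV B, 0'. After: A=2 B=0 C=0 D=0 ZF=0 PC=2
Step 3: PC=2 exec 'ADD C, 1'. After: A=2 B=0 C=1 D=0 ZF=0 PC=3
Step 4: PC=3 exec 'MUL D, C'. After: A=2 B=0 C=1 D=0 ZF=1 PC=4
Step 5: PC=4 exec 'SUB A, 1'. After: A=1 B=0 C=1 D=0 ZF=0 PC=5
Step 6: PC=5 exec 'JNZ 2'. After: A=1 B=0 C=1 D=0 ZF=0 PC=2
Step 7: PC=2 exec 'ADD C, 1'. After: A=1 B=0 C=2 D=0 ZF=0 PC=3
Step 8: PC=3 exec 'MUL D, C'. After: A=1 B=0 C=2 D=0 ZF=1 PC=4
Step 9: PC=4 exec 'SUB A, 1'. After: A=0 B=0 C=2 D=0 ZF=1 PC=5
Step 10: PC=5 exec 'JNZ 2'. After: A=0 B=0 C=2 D=0 ZF=1 PC=6
Step 11: PC=6 exec 'HALT'. After: A=0 B=0 C=2 D=0 ZF=1 PC=6 HALTED
Total instructions executed: 11

Answer: 11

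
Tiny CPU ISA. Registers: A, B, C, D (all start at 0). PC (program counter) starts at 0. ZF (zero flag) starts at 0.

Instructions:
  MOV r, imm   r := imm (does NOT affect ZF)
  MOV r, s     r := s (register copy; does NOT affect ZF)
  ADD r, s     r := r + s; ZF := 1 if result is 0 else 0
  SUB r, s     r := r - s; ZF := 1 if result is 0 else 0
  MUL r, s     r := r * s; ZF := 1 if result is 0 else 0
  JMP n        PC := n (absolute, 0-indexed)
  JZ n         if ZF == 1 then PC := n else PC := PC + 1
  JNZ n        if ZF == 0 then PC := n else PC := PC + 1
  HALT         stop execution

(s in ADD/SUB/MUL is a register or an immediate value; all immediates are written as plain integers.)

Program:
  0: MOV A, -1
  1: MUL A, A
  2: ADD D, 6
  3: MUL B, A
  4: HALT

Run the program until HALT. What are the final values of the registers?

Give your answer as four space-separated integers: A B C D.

Step 1: PC=0 exec 'MOV A, -1'. After: A=-1 B=0 C=0 D=0 ZF=0 PC=1
Step 2: PC=1 exec 'MUL A, A'. After: A=1 B=0 C=0 D=0 ZF=0 PC=2
Step 3: PC=2 exec 'ADD D, 6'. After: A=1 B=0 C=0 D=6 ZF=0 PC=3
Step 4: PC=3 exec 'MUL B, A'. After: A=1 B=0 C=0 D=6 ZF=1 PC=4
Step 5: PC=4 exec 'HALT'. After: A=1 B=0 C=0 D=6 ZF=1 PC=4 HALTED

Answer: 1 0 0 6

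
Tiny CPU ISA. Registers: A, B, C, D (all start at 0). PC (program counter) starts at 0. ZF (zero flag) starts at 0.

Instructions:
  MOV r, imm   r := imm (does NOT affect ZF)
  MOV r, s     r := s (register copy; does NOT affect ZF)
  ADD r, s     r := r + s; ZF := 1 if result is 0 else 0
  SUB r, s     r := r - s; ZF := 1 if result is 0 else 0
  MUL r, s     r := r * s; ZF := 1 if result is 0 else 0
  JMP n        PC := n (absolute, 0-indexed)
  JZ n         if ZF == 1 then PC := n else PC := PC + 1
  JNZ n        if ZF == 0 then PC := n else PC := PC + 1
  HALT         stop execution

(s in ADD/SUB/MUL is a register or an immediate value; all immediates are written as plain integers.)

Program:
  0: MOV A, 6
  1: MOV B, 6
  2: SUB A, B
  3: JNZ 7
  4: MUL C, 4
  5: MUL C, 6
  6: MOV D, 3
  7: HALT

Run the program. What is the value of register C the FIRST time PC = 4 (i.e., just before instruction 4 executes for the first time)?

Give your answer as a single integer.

Step 1: PC=0 exec 'MOV A, 6'. After: A=6 B=0 C=0 D=0 ZF=0 PC=1
Step 2: PC=1 exec 'MOV B, 6'. After: A=6 B=6 C=0 D=0 ZF=0 PC=2
Step 3: PC=2 exec 'SUB A, B'. After: A=0 B=6 C=0 D=0 ZF=1 PC=3
Step 4: PC=3 exec 'JNZ 7'. After: A=0 B=6 C=0 D=0 ZF=1 PC=4
First time PC=4: C=0

0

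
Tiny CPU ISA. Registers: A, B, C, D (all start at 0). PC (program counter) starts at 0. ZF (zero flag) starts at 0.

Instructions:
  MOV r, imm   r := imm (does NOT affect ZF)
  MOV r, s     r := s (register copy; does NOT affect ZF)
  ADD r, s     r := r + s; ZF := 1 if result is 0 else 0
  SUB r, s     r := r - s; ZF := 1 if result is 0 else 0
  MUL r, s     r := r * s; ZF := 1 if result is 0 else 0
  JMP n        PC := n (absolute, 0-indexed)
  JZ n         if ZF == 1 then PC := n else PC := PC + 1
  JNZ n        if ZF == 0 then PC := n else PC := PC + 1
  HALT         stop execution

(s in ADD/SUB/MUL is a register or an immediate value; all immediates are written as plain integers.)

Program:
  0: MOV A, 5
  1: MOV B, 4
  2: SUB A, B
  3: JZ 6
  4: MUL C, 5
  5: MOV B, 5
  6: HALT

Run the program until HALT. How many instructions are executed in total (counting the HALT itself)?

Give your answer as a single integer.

Answer: 7

Derivation:
Step 1: PC=0 exec 'MOV A, 5'. After: A=5 B=0 C=0 D=0 ZF=0 PC=1
Step 2: PC=1 exec 'MOV B, 4'. After: A=5 B=4 C=0 D=0 ZF=0 PC=2
Step 3: PC=2 exec 'SUB A, B'. After: A=1 B=4 C=0 D=0 ZF=0 PC=3
Step 4: PC=3 exec 'JZ 6'. After: A=1 B=4 C=0 D=0 ZF=0 PC=4
Step 5: PC=4 exec 'MUL C, 5'. After: A=1 B=4 C=0 D=0 ZF=1 PC=5
Step 6: PC=5 exec 'MOV B, 5'. After: A=1 B=5 C=0 D=0 ZF=1 PC=6
Step 7: PC=6 exec 'HALT'. After: A=1 B=5 C=0 D=0 ZF=1 PC=6 HALTED
Total instructions executed: 7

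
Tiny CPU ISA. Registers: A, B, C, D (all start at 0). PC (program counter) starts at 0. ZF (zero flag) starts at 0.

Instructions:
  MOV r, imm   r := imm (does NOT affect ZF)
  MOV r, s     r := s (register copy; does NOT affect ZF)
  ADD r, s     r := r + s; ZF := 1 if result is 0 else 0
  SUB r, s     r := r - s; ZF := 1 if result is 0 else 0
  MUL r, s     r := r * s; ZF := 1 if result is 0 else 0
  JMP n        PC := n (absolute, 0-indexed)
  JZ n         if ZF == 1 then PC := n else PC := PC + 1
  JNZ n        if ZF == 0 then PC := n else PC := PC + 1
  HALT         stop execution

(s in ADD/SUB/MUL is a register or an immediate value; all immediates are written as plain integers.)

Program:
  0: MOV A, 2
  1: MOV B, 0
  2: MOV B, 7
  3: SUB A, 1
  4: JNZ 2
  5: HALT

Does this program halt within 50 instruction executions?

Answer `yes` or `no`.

Answer: yes

Derivation:
Step 1: PC=0 exec 'MOV A, 2'. After: A=2 B=0 C=0 D=0 ZF=0 PC=1
Step 2: PC=1 exec 'MOV B, 0'. After: A=2 B=0 C=0 D=0 ZF=0 PC=2
Step 3: PC=2 exec 'MOV B, 7'. After: A=2 B=7 C=0 D=0 ZF=0 PC=3
Step 4: PC=3 exec 'SUB A, 1'. After: A=1 B=7 C=0 D=0 ZF=0 PC=4
Step 5: PC=4 exec 'JNZ 2'. After: A=1 B=7 C=0 D=0 ZF=0 PC=2
Step 6: PC=2 exec 'MOV B, 7'. After: A=1 B=7 C=0 D=0 ZF=0 PC=3
Step 7: PC=3 exec 'SUB A, 1'. After: A=0 B=7 C=0 D=0 ZF=1 PC=4
Step 8: PC=4 exec 'JNZ 2'. After: A=0 B=7 C=0 D=0 ZF=1 PC=5
Step 9: PC=5 exec 'HALT'. After: A=0 B=7 C=0 D=0 ZF=1 PC=5 HALTED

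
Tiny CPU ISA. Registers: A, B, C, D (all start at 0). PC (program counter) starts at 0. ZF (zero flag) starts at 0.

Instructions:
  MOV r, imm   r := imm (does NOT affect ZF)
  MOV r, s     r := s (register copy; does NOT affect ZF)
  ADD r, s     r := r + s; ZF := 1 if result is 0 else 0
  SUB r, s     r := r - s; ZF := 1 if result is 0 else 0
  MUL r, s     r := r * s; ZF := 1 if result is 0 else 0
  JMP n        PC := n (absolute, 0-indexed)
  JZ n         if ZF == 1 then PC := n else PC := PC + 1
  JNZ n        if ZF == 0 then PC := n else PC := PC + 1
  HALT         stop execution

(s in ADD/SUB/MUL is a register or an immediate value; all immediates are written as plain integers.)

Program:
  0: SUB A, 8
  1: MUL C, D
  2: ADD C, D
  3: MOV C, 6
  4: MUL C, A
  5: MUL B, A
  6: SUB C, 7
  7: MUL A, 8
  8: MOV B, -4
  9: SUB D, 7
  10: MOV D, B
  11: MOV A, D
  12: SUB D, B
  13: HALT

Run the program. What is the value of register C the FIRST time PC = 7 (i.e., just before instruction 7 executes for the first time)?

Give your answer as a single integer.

Step 1: PC=0 exec 'SUB A, 8'. After: A=-8 B=0 C=0 D=0 ZF=0 PC=1
Step 2: PC=1 exec 'MUL C, D'. After: A=-8 B=0 C=0 D=0 ZF=1 PC=2
Step 3: PC=2 exec 'ADD C, D'. After: A=-8 B=0 C=0 D=0 ZF=1 PC=3
Step 4: PC=3 exec 'MOV C, 6'. After: A=-8 B=0 C=6 D=0 ZF=1 PC=4
Step 5: PC=4 exec 'MUL C, A'. After: A=-8 B=0 C=-48 D=0 ZF=0 PC=5
Step 6: PC=5 exec 'MUL B, A'. After: A=-8 B=0 C=-48 D=0 ZF=1 PC=6
Step 7: PC=6 exec 'SUB C, 7'. After: A=-8 B=0 C=-55 D=0 ZF=0 PC=7
First time PC=7: C=-55

-55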